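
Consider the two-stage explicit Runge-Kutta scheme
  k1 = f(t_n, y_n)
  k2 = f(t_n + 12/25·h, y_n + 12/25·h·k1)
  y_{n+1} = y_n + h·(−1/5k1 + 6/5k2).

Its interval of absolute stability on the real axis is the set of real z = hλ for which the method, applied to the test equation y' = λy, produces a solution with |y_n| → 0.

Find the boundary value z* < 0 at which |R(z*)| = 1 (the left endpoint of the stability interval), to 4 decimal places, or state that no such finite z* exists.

With y'=λy (z=hλ):
  k1=λy_n ⇒ h·k1=z·y_n;  k2=λ(1+12/25z)y_n ⇒ h·k2=z(1+12/25z)y_n
  y_{n+1}/y_n = 1 − 1/5z + 6/5z(1+12/25z) = 1 + z + 72/125z²
  ⇒ R(z) = 1 + z + 72/125z².

Solve |R(x)|<1 on ℝ⁻.
x=-1.66: |R|=0.9272
R=1: x+72/125x²=0 ⇒ x=−125/72=-1.7361; min R=1−1/(4·72/125)=0.5660>−1
Confirm numerically:
  x=-1.664: |R|=0.93088 <1
  x=-1.573: |R|=0.85221 <1
  x=-0.928: |R|=0.56804 <1
  x=-0.730: |R|=0.57695 <1
  x=-2.310: |R|=1.76359 >1
  x=-2.307: |R|=1.75862 >1
  x=-1.889: |R|=1.16635 >1
Stable set (-1.7361, 0).

z* = -1.7361.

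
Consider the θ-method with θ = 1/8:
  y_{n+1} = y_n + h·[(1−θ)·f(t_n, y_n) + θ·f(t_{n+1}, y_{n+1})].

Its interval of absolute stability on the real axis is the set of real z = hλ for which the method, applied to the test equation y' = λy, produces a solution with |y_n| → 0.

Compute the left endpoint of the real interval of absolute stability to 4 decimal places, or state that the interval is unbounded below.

z* = -2.6667.

Set f=λy, z=hλ:
  y_{n+1} = y_n + z·[7/8·y_n + 1/8·y_{n+1}] ⇒ (1 − 1/8z)y_{n+1} = (1 + 7/8z)y_n
  ⇒ R(z) = (1 + 7/8z)/(1 − 1/8z).

Need |R(x)|<1, x<0.
x=-1.39: |R|=0.1842
R=−1: 1+7/8x = −1+1/8x ⇒ -3/4x=2 ⇒ x=2/(-3/4)=-2.6667
Confirm numerically:
  x=-2.117: |R|=0.67401 <1
  x=-2.013: |R|=0.60831 <1
  x=-1.817: |R|=0.48070 <1
  x=-1.656: |R|=0.37200 <1
  x=-3.215: |R|=1.29336 >1
  x=-3.090: |R|=1.22904 >1
  x=-2.770: |R|=1.05757 >1
So |R|<1 on (-2.6667, 0).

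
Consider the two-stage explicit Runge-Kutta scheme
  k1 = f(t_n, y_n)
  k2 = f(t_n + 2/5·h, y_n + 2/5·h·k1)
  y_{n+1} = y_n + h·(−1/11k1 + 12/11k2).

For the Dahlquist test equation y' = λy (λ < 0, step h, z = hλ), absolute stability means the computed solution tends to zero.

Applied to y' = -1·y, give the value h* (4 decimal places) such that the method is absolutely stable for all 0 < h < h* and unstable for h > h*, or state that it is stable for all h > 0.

With y'=λy (z=hλ):
  k1=λy_n ⇒ h·k1=z·y_n;  k2=λ(1+2/5z)y_n ⇒ h·k2=z(1+2/5z)y_n
  y_{n+1}/y_n = 1 − 1/11z + 12/11z(1+2/5z) = 1 + z + 24/55z²
  R(z) = 1 + z + 24/55z².

Need |R(x)|<1, x<0.
x=-1.13: |R|=0.4272
R=1: x+24/55x²=0 ⇒ x=−55/24=-2.2917; min R=1−1/(4·24/55)=0.4271>−1
Confirm numerically:
  x=-1.851: |R|=0.64407 <1
  x=-1.675: |R|=0.54927 <1
  x=-1.598: |R|=0.51630 <1
  x=-1.294: |R|=0.43666 <1
  x=-2.743: |R|=1.54022 >1
  x=-2.649: |R|=1.41305 >1
Stable set (-2.2917, 0).

(-2.2917,0); λ=-1 ⇒ h* = (55/24)/1 = 2.2917.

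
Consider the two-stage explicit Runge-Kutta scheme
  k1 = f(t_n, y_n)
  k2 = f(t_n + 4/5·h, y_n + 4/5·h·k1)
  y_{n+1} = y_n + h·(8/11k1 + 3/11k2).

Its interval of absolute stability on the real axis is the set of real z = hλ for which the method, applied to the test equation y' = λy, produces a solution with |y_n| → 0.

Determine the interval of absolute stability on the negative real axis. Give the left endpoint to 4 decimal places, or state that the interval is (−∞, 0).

Set f=λy, z=hλ:
  k1=λy_n ⇒ h·k1=z·y_n;  k2=λ(1+4/5z)y_n ⇒ h·k2=z(1+4/5z)y_n
  y_{n+1}/y_n = 1 + 8/11z + 3/11z(1+4/5z) = 1 + z + 12/55z²
  R(z) = 1 + z + 12/55z².

Find x<0 with |R(x)|<1.
x=-0.88: |R|=0.2890
R=1: x+12/55x²=0 ⇒ x=−55/12=-4.5833; min R=1−1/(4·12/55)=-0.1458>−1
Confirm numerically:
  x=-4.062: |R|=0.53797 <1
  x=-2.768: |R|=0.09633 <1
  x=-2.340: |R|=0.14532 <1
  x=-1.928: |R|=0.11698 <1
  x=-5.030: |R|=1.49020 >1
  x=-5.028: |R|=1.48781 >1
  x=-4.706: |R|=1.12595 >1
So |R|<1 on (-4.5833, 0).

(-4.5833, 0).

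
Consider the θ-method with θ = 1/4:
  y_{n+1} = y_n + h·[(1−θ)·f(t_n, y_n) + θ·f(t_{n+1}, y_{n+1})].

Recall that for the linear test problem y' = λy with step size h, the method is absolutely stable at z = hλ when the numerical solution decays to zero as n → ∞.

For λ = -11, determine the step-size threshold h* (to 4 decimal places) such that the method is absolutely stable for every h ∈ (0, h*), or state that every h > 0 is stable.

Test eqn y'=λy, z=hλ:
  y_{n+1} = y_n + z·[3/4·y_n + 1/4·y_{n+1}] ⇒ (1 − 1/4z)y_{n+1} = (1 + 3/4z)y_n
  R(z) = (1 + 3/4z)/(1 − 1/4z).

Solve |R(x)|<1 on ℝ⁻.
x=-1.72: |R|=0.2028
R=−1: 1+3/4x = −1+1/4x ⇒ -1/2x=2 ⇒ x=2/(-1/2)=-4.0000
Confirm numerically:
  x=-3.953: |R|=0.98818 <1
  x=-2.917: |R|=0.68686 <1
  x=-2.582: |R|=0.56913 <1
  x=-4.282: |R|=1.06810 >1
  x=-4.263: |R|=1.06366 >1
  x=-4.163: |R|=1.03994 >1
So |R|<1 on (-4.0000, 0).

(-4.0000,0); λ=-11 ⇒ h* = (4)/11 = 0.3636.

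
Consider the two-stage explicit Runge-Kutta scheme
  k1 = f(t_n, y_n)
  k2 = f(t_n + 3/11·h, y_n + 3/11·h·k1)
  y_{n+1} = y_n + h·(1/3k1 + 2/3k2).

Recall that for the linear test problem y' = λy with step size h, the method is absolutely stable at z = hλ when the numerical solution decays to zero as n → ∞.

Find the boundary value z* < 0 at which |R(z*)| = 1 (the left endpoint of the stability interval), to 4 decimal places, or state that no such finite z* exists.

Set f=λy, z=hλ:
  k1=λy_n ⇒ h·k1=z·y_n;  k2=λ(1+3/11z)y_n ⇒ h·k2=z(1+3/11z)y_n
  y_{n+1}/y_n = 1 + 1/3z + 2/3z(1+3/11z) = 1 + z + 2/11z²
  R(z) = 1 + z + 2/11z².

Boundary: |R(x)|=1, x<0.
x=-1.8: |R|=0.2109
R=1: x+2/11x²=0 ⇒ x=−11/2=-5.5000; min R=1−1/(4·2/11)=-0.3750>−1
Confirm numerically:
  x=-5.452: |R|=0.95242 <1
  x=-4.291: |R|=0.05676 <1
  x=-3.435: |R|=0.28969 <1
  x=-3.103: |R|=0.35234 <1
  x=-6.054: |R|=1.60980 >1
  x=-5.765: |R|=1.27777 >1
  x=-5.613: |R|=1.11532 >1
Stable set (-5.5000, 0).

left endpoint -5.5000.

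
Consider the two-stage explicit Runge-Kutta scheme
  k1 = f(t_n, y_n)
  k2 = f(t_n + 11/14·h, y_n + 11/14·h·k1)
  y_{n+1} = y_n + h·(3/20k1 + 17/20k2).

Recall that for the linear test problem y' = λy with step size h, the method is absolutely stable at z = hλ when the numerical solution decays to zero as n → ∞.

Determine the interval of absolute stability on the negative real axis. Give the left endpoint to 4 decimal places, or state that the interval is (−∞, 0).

With y'=λy (z=hλ):
  k1=λy_n ⇒ h·k1=z·y_n;  k2=λ(1+11/14z)y_n ⇒ h·k2=z(1+11/14z)y_n
  y_{n+1}/y_n = 1 + 3/20z + 17/20z(1+11/14z) = 1 + z + 187/280z²
  ⇒ R(z) = 1 + z + 187/280z².

Solve |R(x)|<1 on ℝ⁻.
x=-1.18: |R|=0.7499
R=1: x+187/280x²=0 ⇒ x=−280/187=-1.4973; min R=1−1/(4·187/280)=0.6257>−1
Confirm numerically:
  x=-1.379: |R|=0.89102 <1
  x=-0.930: |R|=0.64763 <1
  x=-0.749: |R|=0.62567 <1
  x=-0.666: |R|=0.63023 <1
  x=-1.952: |R|=1.59274 >1
  x=-1.778: |R|=1.33329 >1
  x=-1.584: |R|=1.09169 >1
Interval (-1.4973, 0).

z∈(-1.4973,0).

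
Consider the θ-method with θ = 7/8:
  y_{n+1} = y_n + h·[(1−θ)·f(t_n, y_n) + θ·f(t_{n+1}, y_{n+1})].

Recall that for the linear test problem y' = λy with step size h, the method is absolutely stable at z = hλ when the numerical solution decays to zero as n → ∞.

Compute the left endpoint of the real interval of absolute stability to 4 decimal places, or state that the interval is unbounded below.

Set f=λy, z=hλ:
  y_{n+1} = y_n + z·[1/8·y_n + 7/8·y_{n+1}] ⇒ (1 − 7/8z)y_{n+1} = (1 + 1/8z)y_n
  R(z) = (1 + 1/8z)/(1 − 7/8z).

Boundary: |R(x)|=1, x<0.
x=-1.32: |R|=0.3875
x=-2: |R|=0.2727
x=-10: |R|=0.0256
x=-100: |R|=0.1299
θ=7/8≥1/2 ⇒ |1+1/8x|<|1−7/8x| ∀x<0 ⇒ stable on all of ℝ⁻.

unbounded; (−∞, 0).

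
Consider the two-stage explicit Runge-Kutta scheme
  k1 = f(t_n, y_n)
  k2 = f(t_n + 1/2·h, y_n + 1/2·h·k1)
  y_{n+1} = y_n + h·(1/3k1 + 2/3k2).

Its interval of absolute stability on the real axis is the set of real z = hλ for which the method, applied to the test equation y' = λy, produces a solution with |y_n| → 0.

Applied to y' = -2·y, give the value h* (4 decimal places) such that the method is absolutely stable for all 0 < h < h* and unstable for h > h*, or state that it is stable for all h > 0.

(-3.0000,0); λ=-2 ⇒ h* = (3)/2 = 1.5000.

Test eqn y'=λy, z=hλ:
  k1=λy_n ⇒ h·k1=z·y_n;  k2=λ(1+1/2z)y_n ⇒ h·k2=z(1+1/2z)y_n
  y_{n+1}/y_n = 1 + 1/3z + 2/3z(1+1/2z) = 1 + z + 1/3z²
  so R(z) = 1 + z + 1/3z².

Boundary: |R(x)|=1, x<0.
x=-1.66: |R|=0.2585
R=1: x+1/3x²=0 ⇒ x=−3=-3.0000; min R=1−1/(4·1/3)=0.2500>−1
Confirm numerically:
  x=-2.393: |R|=0.51582 <1
  x=-2.034: |R|=0.34505 <1
  x=-1.534: |R|=0.25039 <1
  x=-1.303: |R|=0.26294 <1
  x=-3.363: |R|=1.40692 >1
  x=-3.224: |R|=1.24073 >1
  x=-3.173: |R|=1.18298 >1
Interval (-3.0000, 0).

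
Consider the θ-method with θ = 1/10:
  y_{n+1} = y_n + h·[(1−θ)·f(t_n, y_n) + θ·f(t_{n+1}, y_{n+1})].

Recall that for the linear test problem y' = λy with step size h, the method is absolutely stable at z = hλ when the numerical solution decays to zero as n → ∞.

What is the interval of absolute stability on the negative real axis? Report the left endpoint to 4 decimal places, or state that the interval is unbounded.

(-2.5000, 0).

With y'=λy (z=hλ):
  y_{n+1} = y_n + z·[9/10·y_n + 1/10·y_{n+1}] ⇒ (1 − 1/10z)y_{n+1} = (1 + 9/10z)y_n
  so R(z) = (1 + 9/10z)/(1 − 1/10z).

Boundary: |R(x)|=1, x<0.
x=-0.82: |R|=0.2421
R=−1: 1+9/10x = −1+1/10x ⇒ -4/5x=2 ⇒ x=2/(-4/5)=-2.5000
Confirm numerically:
  x=-2.423: |R|=0.95041 <1
  x=-1.828: |R|=0.54549 <1
  x=-1.307: |R|=0.15592 <1
  x=-1.115: |R|=0.00315 <1
  x=-2.864: |R|=1.22637 >1
  x=-2.557: |R|=1.03631 >1
So |R|<1 on (-2.5000, 0).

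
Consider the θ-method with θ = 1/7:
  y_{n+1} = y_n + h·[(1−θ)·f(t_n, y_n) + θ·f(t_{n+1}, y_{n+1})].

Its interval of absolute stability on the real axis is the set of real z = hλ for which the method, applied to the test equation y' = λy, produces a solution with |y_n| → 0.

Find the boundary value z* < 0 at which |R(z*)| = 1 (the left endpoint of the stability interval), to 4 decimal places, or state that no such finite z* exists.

Test eqn y'=λy, z=hλ:
  y_{n+1} = y_n + z·[6/7·y_n + 1/7·y_{n+1}] ⇒ (1 − 1/7z)y_{n+1} = (1 + 6/7z)y_n
  ⇒ R(z) = (1 + 6/7z)/(1 − 1/7z).

Boundary: |R(x)|=1, x<0.
x=-1.73: |R|=0.3872
R=−1: 1+6/7x = −1+1/7x ⇒ -5/7x=2 ⇒ x=2/(-5/7)=-2.8000
Confirm numerically:
  x=-2.218: |R|=0.68431 <1
  x=-2.185: |R|=0.66522 <1
  x=-1.393: |R|=0.16180 <1
  x=-3.378: |R|=1.27847 >1
  x=-2.990: |R|=1.09510 >1
  x=-2.827: |R|=1.01374 >1
So |R|<1 on (-2.8000, 0).

left endpoint -2.8000.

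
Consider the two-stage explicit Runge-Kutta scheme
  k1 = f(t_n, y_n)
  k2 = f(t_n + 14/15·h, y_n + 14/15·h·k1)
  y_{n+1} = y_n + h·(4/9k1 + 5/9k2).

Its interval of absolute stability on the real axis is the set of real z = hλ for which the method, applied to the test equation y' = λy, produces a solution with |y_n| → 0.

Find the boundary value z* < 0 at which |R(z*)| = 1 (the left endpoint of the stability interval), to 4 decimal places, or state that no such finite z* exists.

z* = -1.9286.

Set f=λy, z=hλ:
  k1=λy_n ⇒ h·k1=z·y_n;  k2=λ(1+14/15z)y_n ⇒ h·k2=z(1+14/15z)y_n
  y_{n+1}/y_n = 1 + 4/9z + 5/9z(1+14/15z) = 1 + z + 14/27z²
  Hence R(z) = 1 + z + 14/27z².

Find x<0 with |R(x)|<1.
x=-1.63: |R|=0.7477
R=1: x+14/27x²=0 ⇒ x=−27/14=-1.9286; min R=1−1/(4·14/27)=0.5179>−1
Confirm numerically:
  x=-1.842: |R|=0.91731 <1
  x=-1.565: |R|=0.70497 <1
  x=-1.076: |R|=0.52433 <1
  x=-2.341: |R|=1.50063 >1
  x=-2.273: |R|=1.40594 >1
  x=-2.097: |R|=1.18314 >1
Stable set (-1.9286, 0).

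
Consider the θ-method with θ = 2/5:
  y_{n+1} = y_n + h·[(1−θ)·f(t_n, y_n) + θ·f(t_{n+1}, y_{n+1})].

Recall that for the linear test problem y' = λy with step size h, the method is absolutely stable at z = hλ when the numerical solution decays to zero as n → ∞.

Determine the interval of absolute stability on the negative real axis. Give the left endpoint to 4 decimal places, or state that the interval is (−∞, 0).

z∈(-10.0000,0).

On y'=λy, z=hλ:
  y_{n+1} = y_n + z·[3/5·y_n + 2/5·y_{n+1}] ⇒ (1 − 2/5z)y_{n+1} = (1 + 3/5z)y_n
  so R(z) = (1 + 3/5z)/(1 − 2/5z).

Need |R(x)|<1, x<0.
x=-1.53: |R|=0.0509
R=−1: 1+3/5x = −1+2/5x ⇒ -1/5x=2 ⇒ x=2/(-1/5)=-10.0000
Confirm numerically:
  x=-7.608: |R|=0.88168 <1
  x=-6.868: |R|=0.83284 <1
  x=-6.583: |R|=0.81190 <1
  x=-5.909: |R|=0.75675 <1
  x=-10.466: |R|=1.01797 >1
  x=-10.312: |R|=1.01218 >1
  x=-10.166: |R|=1.00655 >1
Stable set (-10.0000, 0).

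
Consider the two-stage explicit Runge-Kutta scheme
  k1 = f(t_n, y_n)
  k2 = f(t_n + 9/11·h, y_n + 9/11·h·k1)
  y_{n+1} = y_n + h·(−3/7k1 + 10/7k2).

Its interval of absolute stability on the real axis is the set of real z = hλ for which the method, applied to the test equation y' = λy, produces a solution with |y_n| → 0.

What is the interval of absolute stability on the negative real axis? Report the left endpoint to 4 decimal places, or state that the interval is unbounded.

On y'=λy, z=hλ:
  k1=λy_n ⇒ h·k1=z·y_n;  k2=λ(1+9/11z)y_n ⇒ h·k2=z(1+9/11z)y_n
  y_{n+1}/y_n = 1 − 3/7z + 10/7z(1+9/11z) = 1 + z + 90/77z²
  Hence R(z) = 1 + z + 90/77z².

Solve |R(x)|<1 on ℝ⁻.
x=-1.66: |R|=2.5608
R=1: x+90/77x²=0 ⇒ x=−77/90=-0.8556; min R=1−1/(4·90/77)=0.7861>−1
Confirm numerically:
  x=-0.777: |R|=0.92866 <1
  x=-0.744: |R|=0.90299 <1
  x=-0.354: |R|=0.79247 <1
  x=-1.437: |R|=1.97660 >1
  x=-1.111: |R|=1.33171 >1
  x=-0.895: |R|=1.04126 >1
Interval (-0.8556, 0).

(-0.8556, 0).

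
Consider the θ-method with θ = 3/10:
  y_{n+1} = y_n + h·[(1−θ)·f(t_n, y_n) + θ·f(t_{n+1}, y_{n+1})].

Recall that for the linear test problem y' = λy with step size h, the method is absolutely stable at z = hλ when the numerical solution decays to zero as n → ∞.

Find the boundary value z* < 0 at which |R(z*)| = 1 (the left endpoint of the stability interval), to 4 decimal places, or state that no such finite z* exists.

With y'=λy (z=hλ):
  y_{n+1} = y_n + z·[7/10·y_n + 3/10·y_{n+1}] ⇒ (1 − 3/10z)y_{n+1} = (1 + 7/10z)y_n
  R(z) = (1 + 7/10z)/(1 − 3/10z).

Boundary: |R(x)|=1, x<0.
x=-0.8: |R|=0.3548
R=−1: 1+7/10x = −1+3/10x ⇒ -2/5x=2 ⇒ x=2/(-2/5)=-5.0000
Confirm numerically:
  x=-4.238: |R|=0.86581 <1
  x=-4.100: |R|=0.83857 <1
  x=-3.166: |R|=0.62376 <1
  x=-2.954: |R|=0.56611 <1
  x=-5.192: |R|=1.03003 >1
  x=-5.049: |R|=1.00779 >1
So |R|<1 on (-5.0000, 0).

left endpoint -5.0000.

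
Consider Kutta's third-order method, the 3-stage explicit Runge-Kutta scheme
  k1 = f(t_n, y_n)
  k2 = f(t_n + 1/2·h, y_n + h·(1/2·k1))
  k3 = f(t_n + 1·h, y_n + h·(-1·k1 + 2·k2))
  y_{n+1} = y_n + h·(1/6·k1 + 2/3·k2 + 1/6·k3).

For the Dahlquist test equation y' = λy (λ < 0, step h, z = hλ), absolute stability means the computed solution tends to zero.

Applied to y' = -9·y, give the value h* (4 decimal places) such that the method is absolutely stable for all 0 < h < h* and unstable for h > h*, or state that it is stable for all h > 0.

With y'=λy (z=hλ):
  order 3, 3-stage ⇒ R(z)=1+z+z^2/2+z^3/6
  (e.g. R(-1.28)=0.18967, |R|=0.18967)

Solve |R(x)|<1 on ℝ⁻.
x=-1.28: |R|=0.1897
|R(-2.23)|=0.5918 |R(-2)|=0.3333 |R(-1.46)|=0.0871
Bisect:
  x_lo=-3.3450 |R|=2.9885  x_hi=-0.3044 |R|=0.7372
  mid=-1.82473 |R|=0.17253 →hi
  mid=-2.58488 |R|=1.12261 →lo
  mid=-2.20481 |R|=0.56054 →hi
  mid=-2.39484 |R|=0.81639 →hi
  mid=-2.48986 |R|=0.96277 →hi
  mid=-2.53737 |R|=1.04096 →lo
  mid=-2.51362 |R|=1.00144 →lo
  mid=-2.50174 |R|=0.98200 →hi
  mid=-2.50768 |R|=0.99169 →hi
  ...
  [-2.51288,-2.51269] ⇒ x*=-2.5127
Interval (-2.5127, 0).

(-2.5127,0); λ=-9 ⇒ h* = 0.2792.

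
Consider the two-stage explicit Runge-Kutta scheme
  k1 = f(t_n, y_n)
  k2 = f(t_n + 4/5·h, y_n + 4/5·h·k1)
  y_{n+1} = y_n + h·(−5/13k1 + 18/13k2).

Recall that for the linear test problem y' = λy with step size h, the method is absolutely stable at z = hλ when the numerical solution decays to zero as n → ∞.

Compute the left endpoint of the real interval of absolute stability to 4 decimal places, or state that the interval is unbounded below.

On y'=λy, z=hλ:
  k1=λy_n ⇒ h·k1=z·y_n;  k2=λ(1+4/5z)y_n ⇒ h·k2=z(1+4/5z)y_n
  y_{n+1}/y_n = 1 − 5/13z + 18/13z(1+4/5z) = 1 + z + 72/65z²
  Hence R(z) = 1 + z + 72/65z².

Boundary: |R(x)|=1, x<0.
x=-1.68: |R|=2.4464
R=1: x+72/65x²=0 ⇒ x=−65/72=-0.9028; min R=1−1/(4·72/65)=0.7743>−1
Confirm numerically:
  x=-0.608: |R|=0.80147 <1
  x=-0.535: |R|=0.78205 <1
  x=-0.467: |R|=0.77458 <1
  x=-0.428: |R|=0.77491 <1
  x=-1.284: |R|=1.54220 >1
  x=-0.947: |R|=1.04639 >1
So |R|<1 on (-0.9028, 0).

z* = -0.9028.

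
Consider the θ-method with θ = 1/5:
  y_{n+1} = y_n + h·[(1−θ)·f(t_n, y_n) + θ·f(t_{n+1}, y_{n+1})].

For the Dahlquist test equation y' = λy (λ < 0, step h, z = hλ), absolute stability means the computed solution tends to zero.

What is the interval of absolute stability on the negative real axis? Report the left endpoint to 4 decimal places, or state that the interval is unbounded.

Test eqn y'=λy, z=hλ:
  y_{n+1} = y_n + z·[4/5·y_n + 1/5·y_{n+1}] ⇒ (1 − 1/5z)y_{n+1} = (1 + 4/5z)y_n
  Hence R(z) = (1 + 4/5z)/(1 − 1/5z).

Boundary: |R(x)|=1, x<0.
x=-1.04: |R|=0.1391
R=−1: 1+4/5x = −1+1/5x ⇒ -3/5x=2 ⇒ x=2/(-3/5)=-3.3333
Confirm numerically:
  x=-2.841: |R|=0.81163 <1
  x=-2.754: |R|=0.77586 <1
  x=-2.648: |R|=0.73117 <1
  x=-1.506: |R|=0.15739 <1
  x=-3.688: |R|=1.12247 >1
  x=-3.545: |R|=1.07431 >1
  x=-3.480: |R|=1.05189 >1
Stable set (-3.3333, 0).

(-3.3333, 0).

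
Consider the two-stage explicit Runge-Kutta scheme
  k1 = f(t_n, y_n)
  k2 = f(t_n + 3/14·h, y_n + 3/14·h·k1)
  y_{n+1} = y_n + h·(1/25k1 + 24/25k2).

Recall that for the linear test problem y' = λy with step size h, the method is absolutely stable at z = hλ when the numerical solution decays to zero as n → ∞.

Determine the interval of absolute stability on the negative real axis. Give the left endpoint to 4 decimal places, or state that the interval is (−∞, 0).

With y'=λy (z=hλ):
  k1=λy_n ⇒ h·k1=z·y_n;  k2=λ(1+3/14z)y_n ⇒ h·k2=z(1+3/14z)y_n
  y_{n+1}/y_n = 1 + 1/25z + 24/25z(1+3/14z) = 1 + z + 36/175z²
  Hence R(z) = 1 + z + 36/175z².

Boundary: |R(x)|=1, x<0.
x=-0.38: |R|=0.6497
R=1: x+36/175x²=0 ⇒ x=−175/36=-4.8611; min R=1−1/(4·36/175)=-0.2153>−1
Confirm numerically:
  x=-4.636: |R|=0.78531 <1
  x=-4.411: |R|=0.59157 <1
  x=-3.195: |R|=0.09506 <1
  x=-2.580: |R|=0.21068 <1
  x=-5.328: |R|=1.51173 >1
  x=-4.890: |R|=1.02906 >1
Interval (-4.8611, 0).

z∈(-4.8611,0).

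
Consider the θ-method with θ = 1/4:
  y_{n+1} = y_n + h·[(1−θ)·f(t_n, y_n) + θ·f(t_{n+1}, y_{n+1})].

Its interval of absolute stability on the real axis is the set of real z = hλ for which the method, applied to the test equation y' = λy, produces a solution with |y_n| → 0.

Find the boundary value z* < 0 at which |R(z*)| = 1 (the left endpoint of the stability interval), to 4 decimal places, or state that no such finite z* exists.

left endpoint -4.0000.

Set f=λy, z=hλ:
  y_{n+1} = y_n + z·[3/4·y_n + 1/4·y_{n+1}] ⇒ (1 − 1/4z)y_{n+1} = (1 + 3/4z)y_n
  R(z) = (1 + 3/4z)/(1 − 1/4z).

Need |R(x)|<1, x<0.
x=-1.21: |R|=0.0710
R=−1: 1+3/4x = −1+1/4x ⇒ -1/2x=2 ⇒ x=2/(-1/2)=-4.0000
Confirm numerically:
  x=-3.515: |R|=0.87092 <1
  x=-2.179: |R|=0.41058 <1
  x=-2.161: |R|=0.40302 <1
  x=-1.814: |R|=0.24802 <1
  x=-4.480: |R|=1.11321 >1
  x=-4.460: |R|=1.10875 >1
  x=-4.309: |R|=1.07438 >1
So |R|<1 on (-4.0000, 0).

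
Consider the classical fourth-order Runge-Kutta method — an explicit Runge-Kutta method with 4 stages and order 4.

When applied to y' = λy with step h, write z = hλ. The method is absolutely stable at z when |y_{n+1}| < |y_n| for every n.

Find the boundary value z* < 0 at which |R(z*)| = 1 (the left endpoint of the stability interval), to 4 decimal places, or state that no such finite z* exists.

On y'=λy, z=hλ:
  order 4, 4-stage ⇒ R(z)=1+z+z^2/2+z^3/6+z^4/24
  (e.g. R(-1.09)=0.34703, |R|=0.34703)

Boundary: |R(x)|=1, x<0.
x=-1.09: |R|=0.3470
|R(-2.17)|=0.4053 |R(-1.43)|=0.2793 |R(-0.63)|=0.5333
Bisect:
  x_lo=-3.5790 |R|=3.0215  x_hi=-0.2548 |R|=0.7751
  mid=-1.91690 |R|=0.30899 →hi
  mid=-2.74796 |R|=0.94516 →hi
  mid=-3.16349 |R|=1.73688 →lo
  mid=-2.95573 |R|=1.28888 →lo
  mid=-2.85184 |R|=1.10506 →lo
  mid=-2.79990 |R|=1.02225 →lo
  mid=-2.77393 |R|=0.98301 →hi
  mid=-2.78692 |R|=1.00245 →lo
  mid=-2.78043 |R|=0.99268 →hi
  ...
  [-2.78529,-2.78509] ⇒ x*=-2.7853
Interval (-2.7853, 0).

z* = -2.7853.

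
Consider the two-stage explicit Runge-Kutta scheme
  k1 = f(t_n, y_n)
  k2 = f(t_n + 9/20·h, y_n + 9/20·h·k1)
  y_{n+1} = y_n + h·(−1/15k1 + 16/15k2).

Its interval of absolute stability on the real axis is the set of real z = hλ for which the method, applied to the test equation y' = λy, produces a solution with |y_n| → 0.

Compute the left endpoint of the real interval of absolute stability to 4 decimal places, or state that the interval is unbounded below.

left endpoint -2.0833.

On y'=λy, z=hλ:
  k1=λy_n ⇒ h·k1=z·y_n;  k2=λ(1+9/20z)y_n ⇒ h·k2=z(1+9/20z)y_n
  y_{n+1}/y_n = 1 − 1/15z + 16/15z(1+9/20z) = 1 + z + 12/25z²
  so R(z) = 1 + z + 12/25z².

Solve |R(x)|<1 on ℝ⁻.
x=-0.94: |R|=0.4841
R=1: x+12/25x²=0 ⇒ x=−25/12=-2.0833; min R=1−1/(4·12/25)=0.4792>−1
Confirm numerically:
  x=-1.920: |R|=0.84947 <1
  x=-1.866: |R|=0.80534 <1
  x=-1.659: |R|=0.66209 <1
  x=-1.322: |R|=0.51689 <1
  x=-2.667: |R|=1.74719 >1
  x=-2.496: |R|=1.49441 >1
So |R|<1 on (-2.0833, 0).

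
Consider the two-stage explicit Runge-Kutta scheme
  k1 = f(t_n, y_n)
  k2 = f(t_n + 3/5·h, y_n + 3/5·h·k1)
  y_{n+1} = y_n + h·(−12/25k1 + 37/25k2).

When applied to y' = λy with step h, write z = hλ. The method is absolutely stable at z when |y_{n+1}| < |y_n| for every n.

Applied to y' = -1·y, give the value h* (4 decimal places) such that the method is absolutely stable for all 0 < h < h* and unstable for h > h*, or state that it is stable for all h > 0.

(-1.1261,0); λ=-1 ⇒ h* = (125/111)/1 = 1.1261.

With y'=λy (z=hλ):
  k1=λy_n ⇒ h·k1=z·y_n;  k2=λ(1+3/5z)y_n ⇒ h·k2=z(1+3/5z)y_n
  y_{n+1}/y_n = 1 − 12/25z + 37/25z(1+3/5z) = 1 + z + 111/125z²
  so R(z) = 1 + z + 111/125z².

Boundary: |R(x)|=1, x<0.
x=-0.67: |R|=0.7286
R=1: x+111/125x²=0 ⇒ x=−125/111=-1.1261; min R=1−1/(4·111/125)=0.7185>−1
Confirm numerically:
  x=-1.060: |R|=0.93776 <1
  x=-1.024: |R|=0.90714 <1
  x=-0.967: |R|=0.86336 <1
  x=-0.564: |R|=0.71847 <1
  x=-1.606: |R|=1.68436 >1
  x=-1.231: |R|=1.11464 >1
Stable set (-1.1261, 0).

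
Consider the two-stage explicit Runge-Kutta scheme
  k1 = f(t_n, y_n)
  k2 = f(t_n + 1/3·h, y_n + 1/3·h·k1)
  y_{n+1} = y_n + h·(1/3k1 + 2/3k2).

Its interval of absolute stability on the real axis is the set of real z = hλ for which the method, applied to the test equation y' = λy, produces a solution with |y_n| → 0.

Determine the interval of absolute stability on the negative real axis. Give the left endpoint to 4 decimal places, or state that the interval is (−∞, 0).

On y'=λy, z=hλ:
  k1=λy_n ⇒ h·k1=z·y_n;  k2=λ(1+1/3z)y_n ⇒ h·k2=z(1+1/3z)y_n
  y_{n+1}/y_n = 1 + 1/3z + 2/3z(1+1/3z) = 1 + z + 2/9z²
  R(z) = 1 + z + 2/9z².

Need |R(x)|<1, x<0.
x=-1.41: |R|=0.0318
R=1: x+2/9x²=0 ⇒ x=−9/2=-4.5000; min R=1−1/(4·2/9)=-0.1250>−1
Confirm numerically:
  x=-3.920: |R|=0.49476 <1
  x=-3.854: |R|=0.44674 <1
  x=-3.148: |R|=0.05420 <1
  x=-2.553: |R|=0.10460 <1
  x=-4.973: |R|=1.52272 >1
  x=-4.772: |R|=1.28844 >1
Stable set (-4.5000, 0).

(-4.5000, 0).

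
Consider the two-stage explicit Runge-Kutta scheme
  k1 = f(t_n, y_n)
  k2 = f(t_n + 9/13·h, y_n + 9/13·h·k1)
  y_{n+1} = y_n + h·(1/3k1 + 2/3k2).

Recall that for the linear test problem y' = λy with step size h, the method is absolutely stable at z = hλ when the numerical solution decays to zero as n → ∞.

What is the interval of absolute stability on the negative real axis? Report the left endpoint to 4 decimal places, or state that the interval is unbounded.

With y'=λy (z=hλ):
  k1=λy_n ⇒ h·k1=z·y_n;  k2=λ(1+9/13z)y_n ⇒ h·k2=z(1+9/13z)y_n
  y_{n+1}/y_n = 1 + 1/3z + 2/3z(1+9/13z) = 1 + z + 6/13z²
  ⇒ R(z) = 1 + z + 6/13z².

Solve |R(x)|<1 on ℝ⁻.
x=-1.67: |R|=0.6172
R=1: x+6/13x²=0 ⇒ x=−13/6=-2.1667; min R=1−1/(4·6/13)=0.4583>−1
Confirm numerically:
  x=-1.821: |R|=0.70948 <1
  x=-1.592: |R|=0.57775 <1
  x=-0.952: |R|=0.46629 <1
  x=-2.753: |R|=1.74500 >1
  x=-2.702: |R|=1.66760 >1
  x=-2.449: |R|=1.31912 >1
Interval (-2.1667, 0).

(-2.1667, 0).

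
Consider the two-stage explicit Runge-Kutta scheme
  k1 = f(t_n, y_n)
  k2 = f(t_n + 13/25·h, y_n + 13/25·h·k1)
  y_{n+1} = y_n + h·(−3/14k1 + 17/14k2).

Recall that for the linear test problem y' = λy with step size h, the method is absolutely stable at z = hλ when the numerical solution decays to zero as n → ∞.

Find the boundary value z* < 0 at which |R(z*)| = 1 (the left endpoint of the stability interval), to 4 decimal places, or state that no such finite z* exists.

left endpoint -1.5837.

Set f=λy, z=hλ:
  k1=λy_n ⇒ h·k1=z·y_n;  k2=λ(1+13/25z)y_n ⇒ h·k2=z(1+13/25z)y_n
  y_{n+1}/y_n = 1 − 3/14z + 17/14z(1+13/25z) = 1 + z + 221/350z²
  ⇒ R(z) = 1 + z + 221/350z².

Find x<0 with |R(x)|<1.
x=-0.99: |R|=0.6289
R=1: x+221/350x²=0 ⇒ x=−350/221=-1.5837; min R=1−1/(4·221/350)=0.6041>−1
Confirm numerically:
  x=-1.530: |R|=0.94811 <1
  x=-1.241: |R|=0.73145 <1
  x=-0.692: |R|=0.61037 <1
  x=-2.053: |R|=1.60835 >1
  x=-1.937: |R|=1.43210 >1
  x=-1.644: |R|=1.06258 >1
So |R|<1 on (-1.5837, 0).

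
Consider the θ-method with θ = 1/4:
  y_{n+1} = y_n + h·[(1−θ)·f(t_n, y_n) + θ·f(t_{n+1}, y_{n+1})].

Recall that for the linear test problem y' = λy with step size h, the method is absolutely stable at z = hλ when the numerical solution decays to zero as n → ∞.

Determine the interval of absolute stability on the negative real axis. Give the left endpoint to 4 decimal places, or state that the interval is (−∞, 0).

On y'=λy, z=hλ:
  y_{n+1} = y_n + z·[3/4·y_n + 1/4·y_{n+1}] ⇒ (1 − 1/4z)y_{n+1} = (1 + 3/4z)y_n
  Hence R(z) = (1 + 3/4z)/(1 − 1/4z).

Find x<0 with |R(x)|<1.
x=-1.21: |R|=0.0710
R=−1: 1+3/4x = −1+1/4x ⇒ -1/2x=2 ⇒ x=2/(-1/2)=-4.0000
Confirm numerically:
  x=-3.574: |R|=0.88751 <1
  x=-3.085: |R|=0.74171 <1
  x=-2.789: |R|=0.64325 <1
  x=-2.182: |R|=0.41184 <1
  x=-4.308: |R|=1.07415 >1
  x=-4.203: |R|=1.04949 >1
So |R|<1 on (-4.0000, 0).

(-4.0000, 0).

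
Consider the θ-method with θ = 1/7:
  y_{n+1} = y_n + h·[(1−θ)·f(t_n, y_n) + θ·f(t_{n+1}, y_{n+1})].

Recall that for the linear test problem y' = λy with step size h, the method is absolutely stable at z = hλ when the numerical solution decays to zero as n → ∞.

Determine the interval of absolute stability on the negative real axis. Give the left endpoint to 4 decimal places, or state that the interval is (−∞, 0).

Test eqn y'=λy, z=hλ:
  y_{n+1} = y_n + z·[6/7·y_n + 1/7·y_{n+1}] ⇒ (1 − 1/7z)y_{n+1} = (1 + 6/7z)y_n
  R(z) = (1 + 6/7z)/(1 − 1/7z).

Need |R(x)|<1, x<0.
x=-1.31: |R|=0.1035
R=−1: 1+6/7x = −1+1/7x ⇒ -5/7x=2 ⇒ x=2/(-5/7)=-2.8000
Confirm numerically:
  x=-2.627: |R|=0.91015 <1
  x=-2.434: |R|=0.80602 <1
  x=-1.569: |R|=0.28171 <1
  x=-1.525: |R|=0.25220 <1
  x=-3.195: |R|=1.19372 >1
  x=-2.965: |R|=1.08279 >1
So |R|<1 on (-2.8000, 0).

(-2.8000, 0).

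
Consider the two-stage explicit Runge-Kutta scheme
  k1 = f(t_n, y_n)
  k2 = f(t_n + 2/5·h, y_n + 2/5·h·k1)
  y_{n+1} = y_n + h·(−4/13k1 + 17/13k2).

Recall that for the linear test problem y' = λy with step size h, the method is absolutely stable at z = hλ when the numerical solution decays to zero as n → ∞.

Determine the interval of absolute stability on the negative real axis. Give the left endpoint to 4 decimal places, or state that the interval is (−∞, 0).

Set f=λy, z=hλ:
  k1=λy_n ⇒ h·k1=z·y_n;  k2=λ(1+2/5z)y_n ⇒ h·k2=z(1+2/5z)y_n
  y_{n+1}/y_n = 1 − 4/13z + 17/13z(1+2/5z) = 1 + z + 34/65z²
  so R(z) = 1 + z + 34/65z².

Find x<0 with |R(x)|<1.
x=-0.55: |R|=0.6082
R=1: x+34/65x²=0 ⇒ x=−65/34=-1.9118; min R=1−1/(4·34/65)=0.5221>−1
Confirm numerically:
  x=-1.766: |R|=0.86535 <1
  x=-1.212: |R|=0.55637 <1
  x=-0.770: |R|=0.54013 <1
  x=-2.457: |R|=1.70074 >1
  x=-2.300: |R|=1.46708 >1
  x=-2.270: |R|=1.42536 >1
Interval (-1.9118, 0).

z∈(-1.9118,0).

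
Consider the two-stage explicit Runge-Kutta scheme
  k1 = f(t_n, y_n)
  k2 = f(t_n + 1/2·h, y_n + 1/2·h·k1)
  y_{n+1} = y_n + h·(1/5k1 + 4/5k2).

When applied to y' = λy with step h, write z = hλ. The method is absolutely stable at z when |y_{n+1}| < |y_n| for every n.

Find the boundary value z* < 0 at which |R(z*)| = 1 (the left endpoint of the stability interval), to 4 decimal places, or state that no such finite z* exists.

Test eqn y'=λy, z=hλ:
  k1=λy_n ⇒ h·k1=z·y_n;  k2=λ(1+1/2z)y_n ⇒ h·k2=z(1+1/2z)y_n
  y_{n+1}/y_n = 1 + 1/5z + 4/5z(1+1/2z) = 1 + z + 2/5z²
  Hence R(z) = 1 + z + 2/5z².

Boundary: |R(x)|=1, x<0.
x=-1.5: |R|=0.4000
R=1: x+2/5x²=0 ⇒ x=−5/2=-2.5000; min R=1−1/(4·2/5)=0.3750>−1
Confirm numerically:
  x=-2.351: |R|=0.85988 <1
  x=-2.022: |R|=0.61339 <1
  x=-1.315: |R|=0.37669 <1
  x=-3.077: |R|=1.71017 >1
  x=-2.987: |R|=1.58187 >1
  x=-2.952: |R|=1.53372 >1
Interval (-2.5000, 0).

left endpoint -2.5000.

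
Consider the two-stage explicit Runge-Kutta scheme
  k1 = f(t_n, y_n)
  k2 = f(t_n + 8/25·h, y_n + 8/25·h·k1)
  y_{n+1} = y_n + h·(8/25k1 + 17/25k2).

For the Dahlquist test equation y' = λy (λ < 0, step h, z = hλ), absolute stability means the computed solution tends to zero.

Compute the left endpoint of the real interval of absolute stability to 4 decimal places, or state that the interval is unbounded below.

z* = -4.5956.

Set f=λy, z=hλ:
  k1=λy_n ⇒ h·k1=z·y_n;  k2=λ(1+8/25z)y_n ⇒ h·k2=z(1+8/25z)y_n
  y_{n+1}/y_n = 1 + 8/25z + 17/25z(1+8/25z) = 1 + z + 136/625z²
  ⇒ R(z) = 1 + z + 136/625z².

Find x<0 with |R(x)|<1.
x=-1.12: |R|=0.1530
R=1: x+136/625x²=0 ⇒ x=−625/136=-4.5956; min R=1−1/(4·136/625)=-0.1489>−1
Confirm numerically:
  x=-4.244: |R|=0.67531 <1
  x=-3.815: |R|=0.35200 <1
  x=-2.125: |R|=0.14240 <1
  x=-1.877: |R|=0.11037 <1
  x=-4.925: |R|=1.35302 >1
  x=-4.902: |R|=1.32684 >1
So |R|<1 on (-4.5956, 0).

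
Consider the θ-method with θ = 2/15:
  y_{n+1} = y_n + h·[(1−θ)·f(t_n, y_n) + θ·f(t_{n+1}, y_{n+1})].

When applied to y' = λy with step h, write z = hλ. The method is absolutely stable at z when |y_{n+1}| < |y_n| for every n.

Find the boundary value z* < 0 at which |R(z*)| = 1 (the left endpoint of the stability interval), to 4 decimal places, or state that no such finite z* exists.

left endpoint -2.7273.

Set f=λy, z=hλ:
  y_{n+1} = y_n + z·[13/15·y_n + 2/15·y_{n+1}] ⇒ (1 − 2/15z)y_{n+1} = (1 + 13/15z)y_n
  Hence R(z) = (1 + 13/15z)/(1 − 2/15z).

Find x<0 with |R(x)|<1.
x=-0.37: |R|=0.6474
R=−1: 1+13/15x = −1+2/15x ⇒ -11/15x=2 ⇒ x=2/(-11/15)=-2.7273
Confirm numerically:
  x=-2.486: |R|=0.86711 <1
  x=-1.908: |R|=0.52105 <1
  x=-1.660: |R|=0.35917 <1
  x=-1.582: |R|=0.30643 <1
  x=-3.271: |R|=1.27764 >1
  x=-3.197: |R|=1.24152 >1
  x=-2.796: |R|=1.03671 >1
Interval (-2.7273, 0).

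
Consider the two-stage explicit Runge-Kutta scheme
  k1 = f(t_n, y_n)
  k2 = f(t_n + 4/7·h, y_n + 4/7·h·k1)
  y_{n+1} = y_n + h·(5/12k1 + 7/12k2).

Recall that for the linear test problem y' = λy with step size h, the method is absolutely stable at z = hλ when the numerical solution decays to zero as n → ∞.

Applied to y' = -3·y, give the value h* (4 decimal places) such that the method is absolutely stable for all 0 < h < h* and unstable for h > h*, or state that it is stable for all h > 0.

(-3.0000,0); λ=-3 ⇒ h* = (3)/3 = 1.0000.

Set f=λy, z=hλ:
  k1=λy_n ⇒ h·k1=z·y_n;  k2=λ(1+4/7z)y_n ⇒ h·k2=z(1+4/7z)y_n
  y_{n+1}/y_n = 1 + 5/12z + 7/12z(1+4/7z) = 1 + z + 1/3z²
  Hence R(z) = 1 + z + 1/3z².

Find x<0 with |R(x)|<1.
x=-0.86: |R|=0.3865
R=1: x+1/3x²=0 ⇒ x=−3=-3.0000; min R=1−1/(4·1/3)=0.2500>−1
Confirm numerically:
  x=-2.298: |R|=0.46227 <1
  x=-1.927: |R|=0.31078 <1
  x=-1.443: |R|=0.25108 <1
  x=-1.217: |R|=0.27670 <1
  x=-3.253: |R|=1.27434 >1
  x=-3.204: |R|=1.21787 >1
  x=-3.043: |R|=1.04362 >1
Interval (-3.0000, 0).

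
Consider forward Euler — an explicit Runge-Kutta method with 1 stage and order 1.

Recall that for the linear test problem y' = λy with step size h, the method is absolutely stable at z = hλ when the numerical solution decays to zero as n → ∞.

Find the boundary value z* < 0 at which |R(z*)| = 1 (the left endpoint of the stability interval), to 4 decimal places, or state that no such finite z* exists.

left endpoint -2.0000.

On y'=λy, z=hλ:
  order 1, 1-stage ⇒ R(z)=1+z
  (e.g. R(-0.84)=0.16000, |R|=0.16000)

Find x<0 with |R(x)|<1.
x=-0.84: |R|=0.1600
|R(-2.19)|=1.1900 |R(-2.1)|=1.1000 |R(-2.08)|=1.0800
Bisect:
  x_lo=-2.5065 |R|=1.5065  x_hi=-0.3252 |R|=0.6748
  mid=-1.41583 |R|=0.41583 →hi
  mid=-1.96114 |R|=0.96114 →hi
  mid=-2.23380 |R|=1.23380 →lo
  mid=-2.09747 |R|=1.09747 →lo
  mid=-2.02930 |R|=1.02930 →lo
  mid=-1.99522 |R|=0.99522 →hi
  mid=-2.01226 |R|=1.01226 →lo
  ...
  [-2.00002,-1.99988] ⇒ x*=-2.0000
Interval (-2.0000, 0).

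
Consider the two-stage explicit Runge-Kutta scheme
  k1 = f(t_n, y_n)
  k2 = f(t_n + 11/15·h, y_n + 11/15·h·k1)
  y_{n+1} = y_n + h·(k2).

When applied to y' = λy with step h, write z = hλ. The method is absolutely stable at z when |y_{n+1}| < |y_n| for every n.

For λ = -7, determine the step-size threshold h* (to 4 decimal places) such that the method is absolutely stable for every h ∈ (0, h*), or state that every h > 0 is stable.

(-1.3636,0); λ=-7 ⇒ h* = (15/11)/7 = 0.1948.

On y'=λy, z=hλ:
  k1=λy_n ⇒ h·k1=z·y_n;  k2=λ(1+11/15z)y_n ⇒ h·k2=z(1+11/15z)y_n
  y_{n+1}/y_n = 1 + z(1+11/15z) = 1 + z + 11/15z²
  ⇒ R(z) = 1 + z + 11/15z².

Find x<0 with |R(x)|<1.
x=-0.54: |R|=0.6738
R=1: x+11/15x²=0 ⇒ x=−15/11=-1.3636; min R=1−1/(4·11/15)=0.6591>−1
Confirm numerically:
  x=-1.045: |R|=0.75582 <1
  x=-0.866: |R|=0.68397 <1
  x=-0.833: |R|=0.67585 <1
  x=-1.630: |R|=1.31839 >1
  x=-1.472: |R|=1.11697 >1
  x=-1.422: |R|=1.06086 >1
So |R|<1 on (-1.3636, 0).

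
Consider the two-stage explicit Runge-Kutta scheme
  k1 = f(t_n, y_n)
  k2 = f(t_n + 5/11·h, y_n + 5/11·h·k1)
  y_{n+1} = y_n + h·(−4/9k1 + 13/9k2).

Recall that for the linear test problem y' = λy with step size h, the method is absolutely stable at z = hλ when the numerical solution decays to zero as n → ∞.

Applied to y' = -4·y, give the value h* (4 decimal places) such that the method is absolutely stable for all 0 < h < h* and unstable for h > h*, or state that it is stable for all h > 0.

(-1.5231,0); λ=-4 ⇒ h* = (99/65)/4 = 0.3808.

With y'=λy (z=hλ):
  k1=λy_n ⇒ h·k1=z·y_n;  k2=λ(1+5/11z)y_n ⇒ h·k2=z(1+5/11z)y_n
  y_{n+1}/y_n = 1 − 4/9z + 13/9z(1+5/11z) = 1 + z + 65/99z²
  Hence R(z) = 1 + z + 65/99z².

Solve |R(x)|<1 on ℝ⁻.
x=-0.52: |R|=0.6575
R=1: x+65/99x²=0 ⇒ x=−99/65=-1.5231; min R=1−1/(4·65/99)=0.6192>−1
Confirm numerically:
  x=-1.464: |R|=0.94321 <1
  x=-1.311: |R|=0.81745 <1
  x=-0.730: |R|=0.61988 <1
  x=-0.691: |R|=0.62250 <1
  x=-2.047: |R|=1.70415 >1
  x=-1.806: |R|=1.33548 >1
  x=-1.731: |R|=1.23631 >1
Stable set (-1.5231, 0).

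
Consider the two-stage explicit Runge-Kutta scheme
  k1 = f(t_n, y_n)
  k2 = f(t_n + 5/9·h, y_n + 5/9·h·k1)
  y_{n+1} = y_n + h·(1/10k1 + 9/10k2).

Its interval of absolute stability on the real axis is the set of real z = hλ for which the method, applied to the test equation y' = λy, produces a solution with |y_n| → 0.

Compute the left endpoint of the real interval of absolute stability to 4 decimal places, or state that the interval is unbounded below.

z* = -2.0000.

On y'=λy, z=hλ:
  k1=λy_n ⇒ h·k1=z·y_n;  k2=λ(1+5/9z)y_n ⇒ h·k2=z(1+5/9z)y_n
  y_{n+1}/y_n = 1 + 1/10z + 9/10z(1+5/9z) = 1 + z + 1/2z²
  R(z) = 1 + z + 1/2z².

Boundary: |R(x)|=1, x<0.
x=-1.34: |R|=0.5578
R=1: x+1/2x²=0 ⇒ x=−2=-2.0000; min R=1−1/(4·1/2)=0.5000>−1
Confirm numerically:
  x=-1.503: |R|=0.62650 <1
  x=-1.455: |R|=0.60351 <1
  x=-1.042: |R|=0.50088 <1
  x=-2.495: |R|=1.61751 >1
  x=-2.142: |R|=1.15208 >1
  x=-2.094: |R|=1.09842 >1
So |R|<1 on (-2.0000, 0).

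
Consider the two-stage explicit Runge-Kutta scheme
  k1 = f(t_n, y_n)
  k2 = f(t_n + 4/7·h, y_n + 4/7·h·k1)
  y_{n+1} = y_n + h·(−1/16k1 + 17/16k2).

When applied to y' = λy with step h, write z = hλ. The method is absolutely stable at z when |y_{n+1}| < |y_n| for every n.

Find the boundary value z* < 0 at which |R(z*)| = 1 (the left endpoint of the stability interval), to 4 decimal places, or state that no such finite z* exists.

z* = -1.6471.

Test eqn y'=λy, z=hλ:
  k1=λy_n ⇒ h·k1=z·y_n;  k2=λ(1+4/7z)y_n ⇒ h·k2=z(1+4/7z)y_n
  y_{n+1}/y_n = 1 − 1/16z + 17/16z(1+4/7z) = 1 + z + 17/28z²
  R(z) = 1 + z + 17/28z².

Solve |R(x)|<1 on ℝ⁻.
x=-1.01: |R|=0.6093
R=1: x+17/28x²=0 ⇒ x=−28/17=-1.6471; min R=1−1/(4·17/28)=0.5882>−1
Confirm numerically:
  x=-1.545: |R|=0.90427 <1
  x=-1.439: |R|=0.81822 <1
  x=-1.426: |R|=0.80861 <1
  x=-2.232: |R|=1.79268 >1
  x=-1.897: |R|=1.28787 >1
Interval (-1.6471, 0).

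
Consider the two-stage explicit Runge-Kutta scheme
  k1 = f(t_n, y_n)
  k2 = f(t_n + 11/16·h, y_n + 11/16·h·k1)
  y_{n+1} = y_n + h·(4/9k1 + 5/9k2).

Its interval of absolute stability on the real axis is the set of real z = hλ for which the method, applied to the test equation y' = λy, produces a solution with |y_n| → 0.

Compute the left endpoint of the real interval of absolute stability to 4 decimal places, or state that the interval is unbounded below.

z* = -2.6182.

Test eqn y'=λy, z=hλ:
  k1=λy_n ⇒ h·k1=z·y_n;  k2=λ(1+11/16z)y_n ⇒ h·k2=z(1+11/16z)y_n
  y_{n+1}/y_n = 1 + 4/9z + 5/9z(1+11/16z) = 1 + z + 55/144z²
  Hence R(z) = 1 + z + 55/144z².

Solve |R(x)|<1 on ℝ⁻.
x=-1.14: |R|=0.3564
R=1: x+55/144x²=0 ⇒ x=−144/55=-2.6182; min R=1−1/(4·55/144)=0.3455>−1
Confirm numerically:
  x=-2.395: |R|=0.79584 <1
  x=-1.658: |R|=0.39195 <1
  x=-1.468: |R|=0.35510 <1
  x=-1.235: |R|=0.34755 <1
  x=-3.052: |R|=1.50570 >1
  x=-2.684: |R|=1.06747 >1
Stable set (-2.6182, 0).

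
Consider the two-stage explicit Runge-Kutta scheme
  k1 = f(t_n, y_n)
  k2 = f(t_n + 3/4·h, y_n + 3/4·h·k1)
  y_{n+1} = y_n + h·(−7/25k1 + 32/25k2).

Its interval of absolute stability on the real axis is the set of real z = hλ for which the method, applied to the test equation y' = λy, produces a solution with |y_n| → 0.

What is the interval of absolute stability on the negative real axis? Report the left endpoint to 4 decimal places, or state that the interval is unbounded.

z∈(-1.0417,0).

Test eqn y'=λy, z=hλ:
  k1=λy_n ⇒ h·k1=z·y_n;  k2=λ(1+3/4z)y_n ⇒ h·k2=z(1+3/4z)y_n
  y_{n+1}/y_n = 1 − 7/25z + 32/25z(1+3/4z) = 1 + z + 24/25z²
  Hence R(z) = 1 + z + 24/25z².

Solve |R(x)|<1 on ℝ⁻.
x=-0.51: |R|=0.7397
R=1: x+24/25x²=0 ⇒ x=−25/24=-1.0417; min R=1−1/(4·24/25)=0.7396>−1
Confirm numerically:
  x=-0.884: |R|=0.86620 <1
  x=-0.737: |R|=0.78444 <1
  x=-0.731: |R|=0.78199 <1
  x=-0.466: |R|=0.74247 <1
  x=-1.319: |R|=1.35117 >1
  x=-1.287: |R|=1.30311 >1
So |R|<1 on (-1.0417, 0).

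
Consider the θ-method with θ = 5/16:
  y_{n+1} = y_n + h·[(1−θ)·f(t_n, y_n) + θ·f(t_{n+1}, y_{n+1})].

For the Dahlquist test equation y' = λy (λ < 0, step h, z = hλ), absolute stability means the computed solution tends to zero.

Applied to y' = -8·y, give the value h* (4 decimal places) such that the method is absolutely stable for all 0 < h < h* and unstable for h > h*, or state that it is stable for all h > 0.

(-5.3333,0); λ=-8 ⇒ h* = (16/3)/8 = 0.6667.

Set f=λy, z=hλ:
  y_{n+1} = y_n + z·[11/16·y_n + 5/16·y_{n+1}] ⇒ (1 − 5/16z)y_{n+1} = (1 + 11/16z)y_n
  ⇒ R(z) = (1 + 11/16z)/(1 − 5/16z).

Solve |R(x)|<1 on ℝ⁻.
x=-1.68: |R|=0.1016
R=−1: 1+11/16x = −1+5/16x ⇒ -3/8x=2 ⇒ x=2/(-3/8)=-5.3333
Confirm numerically:
  x=-4.805: |R|=0.92080 <1
  x=-4.489: |R|=0.86823 <1
  x=-3.704: |R|=0.71680 <1
  x=-2.442: |R|=0.38504 <1
  x=-5.687: |R|=1.04776 >1
  x=-5.458: |R|=1.01728 >1
  x=-5.381: |R|=1.00667 >1
Interval (-5.3333, 0).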